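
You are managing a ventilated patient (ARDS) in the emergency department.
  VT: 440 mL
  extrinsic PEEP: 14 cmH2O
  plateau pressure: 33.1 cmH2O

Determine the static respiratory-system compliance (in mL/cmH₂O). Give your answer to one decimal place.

23.0

Cstat = Vt / (Pplat − PEEP) = 440 / (33.1 − 14) = 440 / 19.1 = 23.037 mL/cmH2O.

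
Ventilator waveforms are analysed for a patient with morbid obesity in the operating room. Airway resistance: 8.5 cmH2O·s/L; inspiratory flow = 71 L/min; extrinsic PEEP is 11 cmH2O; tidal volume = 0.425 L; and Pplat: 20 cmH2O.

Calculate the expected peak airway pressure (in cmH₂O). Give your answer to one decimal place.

30.1

Flow: 71 L/min ÷ 60 = 1.1833 L/s.
PIP = Pplat + Raw × flow = 20 + 8.5 × 1.1833 = 20 + 10.058 = 30.058 cmH2O.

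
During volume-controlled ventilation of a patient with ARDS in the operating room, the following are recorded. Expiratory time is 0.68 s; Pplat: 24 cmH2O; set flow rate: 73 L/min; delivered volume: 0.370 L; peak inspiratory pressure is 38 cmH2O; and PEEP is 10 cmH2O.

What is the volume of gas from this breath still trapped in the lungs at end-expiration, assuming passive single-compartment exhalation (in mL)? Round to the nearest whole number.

Flow: 73 L/min ÷ 60 = 1.2167 L/s.
R = (PIP − Pplat)/V̇ = (38 − 24) / 1.2167 = 14.0/1.2167 = 11.507 cmH2O·s/L.
C = Vt/(Pplat − PEEP) = 370.0 / (24 − 10) = 370.0/14.0 = 26.429 mL/cmH2O.
τ = R × C = 11.507 × 0.02643 L/cmH2O = 0.3041 s.
Fraction remaining = e^(−Te/τ) = e^(−0.68/0.3041) = 0.1069.
Trapped volume = 370.0 × 0.1069 = 39.553 mL.

40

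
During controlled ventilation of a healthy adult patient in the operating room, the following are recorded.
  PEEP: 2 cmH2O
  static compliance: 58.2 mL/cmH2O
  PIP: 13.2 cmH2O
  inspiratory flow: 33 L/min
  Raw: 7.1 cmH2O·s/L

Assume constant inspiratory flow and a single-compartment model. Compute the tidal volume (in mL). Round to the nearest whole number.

Flow: 33 L/min ÷ 60 = 0.55 L/s.
Equation of motion (constant flow): PIP = Vt/C + R·V̇ + PEEP.
Vt/C = PIP − R·V̇ − PEEP = 13.2 − 3.905 − 2 = 7.295 cmH2O.
Vt = C × 7.295 = 58.2 × 7.295 = 424.57 mL.

425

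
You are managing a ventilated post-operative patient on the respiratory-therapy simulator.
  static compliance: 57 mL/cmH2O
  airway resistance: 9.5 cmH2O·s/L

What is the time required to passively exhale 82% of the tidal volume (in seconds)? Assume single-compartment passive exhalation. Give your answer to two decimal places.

τ = R × C = 9.5 × 57 mL/cmH2O = 9.5 × 0.057 L/cmH2O = 0.5415 s.
Exhaled fraction f = 1 − e^(−t/τ) → t = −τ·ln(1 − f) = −0.5415·ln(0.18) = 0.9286 s.

0.93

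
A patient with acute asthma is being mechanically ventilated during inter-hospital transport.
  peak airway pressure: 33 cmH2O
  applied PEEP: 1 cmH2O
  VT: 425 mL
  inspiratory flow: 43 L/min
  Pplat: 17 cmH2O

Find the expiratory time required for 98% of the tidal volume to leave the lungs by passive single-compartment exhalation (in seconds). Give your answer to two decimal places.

2.32

Flow: 43 L/min ÷ 60 = 0.7167 L/s.
R = (PIP − Pplat)/V̇ = (33 − 17) / 0.7167 = 16.0/0.7167 = 22.325 cmH2O·s/L.
C = Vt/(Pplat − PEEP) = 425.0 / (17 − 1) = 425.0/16.0 = 26.563 mL/cmH2O.
τ = R × C = 22.325 × 0.02656 L/cmH2O = 0.593 s.
t = −τ·ln(1 − 0.98) = −0.593·ln(0.02) = 2.32 s.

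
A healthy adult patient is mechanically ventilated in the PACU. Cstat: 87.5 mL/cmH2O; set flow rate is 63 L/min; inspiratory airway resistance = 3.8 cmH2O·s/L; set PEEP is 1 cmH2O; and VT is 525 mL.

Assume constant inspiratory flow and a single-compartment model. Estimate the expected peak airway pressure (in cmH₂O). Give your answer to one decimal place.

11.0

Flow: 63 L/min ÷ 60 = 1.05 L/s.
Equation of motion (constant flow): PIP = Vt/C + R·V̇ + PEEP.
PIP = 525/87.5 + 3.8×1.05 + 1 = 6.0 + 3.99 + 1 = 10.99 cmH2O.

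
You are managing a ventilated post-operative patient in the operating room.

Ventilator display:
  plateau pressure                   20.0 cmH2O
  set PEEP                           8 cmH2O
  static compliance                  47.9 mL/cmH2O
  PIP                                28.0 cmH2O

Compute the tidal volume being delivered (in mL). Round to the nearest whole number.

Vt = Cstat × (Pplat − PEEP) = 47.9 × (20.0 − 8) = 47.9 × 12.0 = 574.8 mL.

575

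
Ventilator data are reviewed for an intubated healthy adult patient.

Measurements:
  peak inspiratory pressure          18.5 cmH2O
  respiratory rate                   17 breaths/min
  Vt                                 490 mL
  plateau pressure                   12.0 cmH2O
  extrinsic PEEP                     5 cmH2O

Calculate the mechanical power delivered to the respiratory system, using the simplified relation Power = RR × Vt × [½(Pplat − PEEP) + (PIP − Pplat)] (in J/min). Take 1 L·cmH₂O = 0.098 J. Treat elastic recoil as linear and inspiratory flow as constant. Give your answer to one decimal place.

Per-breath work = Vt × [½(Pplat−PEEP) + (PIP−Pplat)] = 0.490 × [0.5×7.0 + 6.5] = 0.490 × 10.0 = 4.9 L·cmH2O.
Power = 17 × 4.9 = 83.3 L·cmH2O/min.
× 0.098 J/(L·cmH2O) → 8.163 J/min.

8.2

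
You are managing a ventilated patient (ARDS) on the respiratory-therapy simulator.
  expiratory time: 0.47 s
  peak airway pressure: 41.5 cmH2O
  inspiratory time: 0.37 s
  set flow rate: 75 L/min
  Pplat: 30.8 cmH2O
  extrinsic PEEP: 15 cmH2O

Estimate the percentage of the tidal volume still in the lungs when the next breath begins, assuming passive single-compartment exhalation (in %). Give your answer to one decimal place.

Flow: 75 L/min ÷ 60 = 1.25 L/s.
Vt = flow × Ti = 1.25 L/s × 0.37 s × 1000 mL/L = 462.5 mL.
R = (PIP − Pplat)/V̇ = (41.5 − 30.8) / 1.25 = 10.7/1.25 = 8.56 cmH2O·s/L.
C = Vt/(Pplat − PEEP) = 462.5 / (30.8 − 15) = 462.5/15.8 = 29.272 mL/cmH2O.
τ = R × C = 8.56 × 0.02927 L/cmH2O = 0.2506 s.
Fraction remaining at end-expiration = e^(−Te/τ) = e^(−0.47/0.2506) = 0.1533 → 15.33%.

15.3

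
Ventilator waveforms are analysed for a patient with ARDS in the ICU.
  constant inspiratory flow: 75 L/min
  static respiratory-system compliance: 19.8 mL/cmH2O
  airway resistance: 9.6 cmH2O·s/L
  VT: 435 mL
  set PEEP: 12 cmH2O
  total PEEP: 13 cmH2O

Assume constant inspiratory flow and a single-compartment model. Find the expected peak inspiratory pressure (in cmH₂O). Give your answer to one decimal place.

Flow: 75 L/min ÷ 60 = 1.25 L/s.
Total PEEP = 13 cmH2O (set 12 + intrinsic 1); this is the baseline alveolar pressure.
Equation of motion (constant flow): PIP = Vt/C + R·V̇ + PEEP.
PIP = 435/19.8 + 9.6×1.25 + 13 = 21.97 + 12.0 + 13 = 46.97 cmH2O.

47.0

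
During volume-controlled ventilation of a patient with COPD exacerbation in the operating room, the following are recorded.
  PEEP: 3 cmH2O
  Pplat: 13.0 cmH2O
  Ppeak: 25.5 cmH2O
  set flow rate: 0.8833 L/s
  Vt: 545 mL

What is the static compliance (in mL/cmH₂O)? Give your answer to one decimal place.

54.5

Cstat = Vt / (Pplat − PEEP) = 545 / (13.0 − 3) = 545 / 10.0 = 54.5 mL/cmH2O.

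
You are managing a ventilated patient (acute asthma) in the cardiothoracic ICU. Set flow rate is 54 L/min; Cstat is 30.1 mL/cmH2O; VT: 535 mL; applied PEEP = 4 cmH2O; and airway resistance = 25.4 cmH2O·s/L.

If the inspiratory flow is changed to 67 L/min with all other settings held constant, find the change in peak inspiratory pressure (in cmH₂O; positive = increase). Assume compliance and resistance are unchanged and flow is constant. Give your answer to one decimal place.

Flow: 54 L/min ÷ 60 = 0.9 L/s.
New flow: 67 L/min ÷ 60 = 1.1167 L/s.
PIP = Vt/C + R·V̇ + PEEP (constant-flow equation of motion).
Only the resistive term changes: ΔPIP = R × ΔV̇ = 25.4 × (1.1167 − 0.9) = 25.4 × 0.2167 = 5.504 cmH2O.

5.5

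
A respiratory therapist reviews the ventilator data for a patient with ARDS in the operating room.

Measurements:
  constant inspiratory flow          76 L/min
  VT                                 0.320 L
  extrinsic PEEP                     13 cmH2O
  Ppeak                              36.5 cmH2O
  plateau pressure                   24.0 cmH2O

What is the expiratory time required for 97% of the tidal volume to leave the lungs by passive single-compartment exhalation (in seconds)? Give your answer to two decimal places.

1.01

Flow: 76 L/min ÷ 60 = 1.2667 L/s.
R = (PIP − Pplat)/V̇ = (36.5 − 24.0) / 1.2667 = 12.5/1.2667 = 9.868 cmH2O·s/L.
C = Vt/(Pplat − PEEP) = 320.0 / (24.0 − 13) = 320.0/11.0 = 29.091 mL/cmH2O.
τ = R × C = 9.868 × 0.02909 L/cmH2O = 0.2871 s.
t = −τ·ln(1 − 0.97) = −0.2871·ln(0.03) = 1.007 s.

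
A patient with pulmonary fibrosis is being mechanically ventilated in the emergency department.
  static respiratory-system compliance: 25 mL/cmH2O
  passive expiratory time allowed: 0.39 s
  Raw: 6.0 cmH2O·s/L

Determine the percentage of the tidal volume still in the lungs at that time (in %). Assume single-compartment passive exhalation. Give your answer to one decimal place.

7.4

τ = R × C = 6.0 × 25 mL/cmH2O = 6.0 × 0.025 L/cmH2O = 0.15 s.
Passive exhalation: V(t)/V₀ = e^(−t/τ) = e^(−0.39/0.15) = 0.07427.
Fraction remaining = 0.07427 → 7.427%.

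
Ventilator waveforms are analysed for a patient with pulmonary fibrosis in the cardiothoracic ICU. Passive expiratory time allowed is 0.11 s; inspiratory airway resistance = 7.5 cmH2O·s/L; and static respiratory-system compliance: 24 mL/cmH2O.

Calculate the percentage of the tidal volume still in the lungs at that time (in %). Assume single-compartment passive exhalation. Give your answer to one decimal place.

τ = R × C = 7.5 × 24 mL/cmH2O = 7.5 × 0.024 L/cmH2O = 0.18 s.
Passive exhalation: V(t)/V₀ = e^(−t/τ) = e^(−0.11/0.18) = 0.5427.
Fraction remaining = 0.5427 → 54.27%.

54.3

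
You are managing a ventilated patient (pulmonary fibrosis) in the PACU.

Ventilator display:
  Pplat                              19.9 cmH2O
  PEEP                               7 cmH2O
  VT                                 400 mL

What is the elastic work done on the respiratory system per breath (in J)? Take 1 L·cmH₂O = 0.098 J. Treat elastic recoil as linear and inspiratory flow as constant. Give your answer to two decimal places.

Elastic work ≈ ½ × (Pplat − PEEP) × Vt = 0.5 × (19.9 − 7) × 0.400 L = 0.5 × 12.9 × 0.400 = 2.58 L·cmH2O.
× 0.098 J/(L·cmH2O) → 0.2528 J.

0.25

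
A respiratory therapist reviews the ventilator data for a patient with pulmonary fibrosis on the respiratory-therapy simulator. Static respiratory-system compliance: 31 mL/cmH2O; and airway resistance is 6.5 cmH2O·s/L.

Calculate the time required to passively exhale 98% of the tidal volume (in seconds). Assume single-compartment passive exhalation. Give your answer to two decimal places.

0.79

τ = R × C = 6.5 × 31 mL/cmH2O = 6.5 × 0.031 L/cmH2O = 0.2015 s.
Exhaled fraction f = 1 − e^(−t/τ) → t = −τ·ln(1 − f) = −0.2015·ln(0.02) = 0.7883 s.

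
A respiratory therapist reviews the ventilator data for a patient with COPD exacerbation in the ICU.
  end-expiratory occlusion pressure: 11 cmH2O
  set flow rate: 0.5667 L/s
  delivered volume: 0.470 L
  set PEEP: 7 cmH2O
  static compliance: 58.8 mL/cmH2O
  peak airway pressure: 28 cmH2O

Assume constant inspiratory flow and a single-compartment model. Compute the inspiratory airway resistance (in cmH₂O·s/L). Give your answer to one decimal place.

15.9

Total PEEP = 11 cmH2O (set 7 + intrinsic 4); this is the baseline alveolar pressure.
Equation of motion (constant flow): PIP = Vt/C + R·V̇ + PEEP.
R·V̇ = PIP − Vt/C − PEEP = 28 − 470/58.8 − 11 = 28 − 7.993 − 11 = 9.007 cmH2O.
R = 9.007 / 0.5667 = 15.894 cmH2O·s/L.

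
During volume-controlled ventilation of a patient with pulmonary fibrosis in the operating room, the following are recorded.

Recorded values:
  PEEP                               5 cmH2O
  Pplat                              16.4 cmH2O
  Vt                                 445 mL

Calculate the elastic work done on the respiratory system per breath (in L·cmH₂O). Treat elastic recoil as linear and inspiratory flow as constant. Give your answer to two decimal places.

Elastic work ≈ ½ × (Pplat − PEEP) × Vt = 0.5 × (16.4 − 5) × 0.445 L = 0.5 × 11.4 × 0.445 = 2.537 L·cmH2O.

2.54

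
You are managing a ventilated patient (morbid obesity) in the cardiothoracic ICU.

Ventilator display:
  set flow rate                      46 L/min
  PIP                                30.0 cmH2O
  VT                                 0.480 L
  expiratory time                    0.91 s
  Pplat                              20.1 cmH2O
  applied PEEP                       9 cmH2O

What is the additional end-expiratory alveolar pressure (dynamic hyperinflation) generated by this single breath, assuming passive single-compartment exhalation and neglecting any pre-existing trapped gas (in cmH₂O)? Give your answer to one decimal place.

Flow: 46 L/min ÷ 60 = 0.7667 L/s.
R = (PIP − Pplat)/V̇ = (30.0 − 20.1) / 0.7667 = 9.9/0.7667 = 12.912 cmH2O·s/L.
C = Vt/(Pplat − PEEP) = 480.0 / (20.1 − 9) = 480.0/11.1 = 43.243 mL/cmH2O.
τ = R × C = 12.912 × 0.04324 L/cmH2O = 0.5583 s.
Fraction remaining = e^(−Te/τ) = e^(−0.91/0.5583) = 0.1959; trapped volume = 480.0 × 0.1959 = 94.032 mL.
Additional alveolar pressure from trapping ≈ V_trapped / C = 94.032 / 43.243 = 2.175 cmH2O.

2.2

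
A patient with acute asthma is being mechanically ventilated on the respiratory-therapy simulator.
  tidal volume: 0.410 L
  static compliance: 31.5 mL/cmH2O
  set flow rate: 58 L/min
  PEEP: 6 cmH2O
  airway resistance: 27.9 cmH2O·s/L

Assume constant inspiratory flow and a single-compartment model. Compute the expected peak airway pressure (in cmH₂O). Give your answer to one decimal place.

46.0

Flow: 58 L/min ÷ 60 = 0.9667 L/s.
Equation of motion (constant flow): PIP = Vt/C + R·V̇ + PEEP.
PIP = 410/31.5 + 27.9×0.9667 + 6 = 13.016 + 26.971 + 6 = 45.987 cmH2O.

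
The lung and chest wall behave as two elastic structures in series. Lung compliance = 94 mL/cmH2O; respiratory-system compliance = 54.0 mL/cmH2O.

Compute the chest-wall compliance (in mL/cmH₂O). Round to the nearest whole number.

127

1/Ccw = 1/Crs − 1/CL.
1/Ccw = 1/54.0 − 1/94 = 0.00788.
Ccw = 126.9 mL/cmH2O.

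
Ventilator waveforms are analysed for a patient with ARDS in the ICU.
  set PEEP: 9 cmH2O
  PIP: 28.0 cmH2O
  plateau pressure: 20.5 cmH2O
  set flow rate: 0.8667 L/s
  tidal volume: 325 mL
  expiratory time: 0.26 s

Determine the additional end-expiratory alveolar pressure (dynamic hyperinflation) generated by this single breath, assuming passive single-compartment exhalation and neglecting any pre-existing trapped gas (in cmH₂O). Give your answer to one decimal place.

R = (PIP − Pplat)/V̇ = (28.0 − 20.5) / 0.8667 = 7.5/0.8667 = 8.654 cmH2O·s/L.
C = Vt/(Pplat − PEEP) = 325.0 / (20.5 − 9) = 325.0/11.5 = 28.261 mL/cmH2O.
τ = R × C = 8.654 × 0.02826 L/cmH2O = 0.2446 s.
Fraction remaining = e^(−Te/τ) = e^(−0.26/0.2446) = 0.3454; trapped volume = 325.0 × 0.3454 = 112.26 mL.
Additional alveolar pressure from trapping ≈ V_trapped / C = 112.26 / 28.261 = 3.972 cmH2O.

4.0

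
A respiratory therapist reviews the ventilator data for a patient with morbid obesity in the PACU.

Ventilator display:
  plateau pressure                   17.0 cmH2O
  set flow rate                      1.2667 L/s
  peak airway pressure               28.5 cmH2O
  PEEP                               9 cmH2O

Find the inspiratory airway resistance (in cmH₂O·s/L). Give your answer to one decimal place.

9.1

Raw = (PIP − Pplat) / flow = (28.5 − 17.0) / 1.2667 = 11.5 / 1.2667 = 9.079 cmH2O·s/L.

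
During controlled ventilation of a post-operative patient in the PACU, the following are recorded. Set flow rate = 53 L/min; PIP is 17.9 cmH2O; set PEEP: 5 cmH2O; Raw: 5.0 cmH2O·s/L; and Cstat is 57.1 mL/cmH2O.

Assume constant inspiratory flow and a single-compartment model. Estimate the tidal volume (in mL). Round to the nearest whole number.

Flow: 53 L/min ÷ 60 = 0.8833 L/s.
Equation of motion (constant flow): PIP = Vt/C + R·V̇ + PEEP.
Vt/C = PIP − R·V̇ − PEEP = 17.9 − 4.417 − 5 = 8.483 cmH2O.
Vt = C × 8.483 = 57.1 × 8.483 = 484.38 mL.

484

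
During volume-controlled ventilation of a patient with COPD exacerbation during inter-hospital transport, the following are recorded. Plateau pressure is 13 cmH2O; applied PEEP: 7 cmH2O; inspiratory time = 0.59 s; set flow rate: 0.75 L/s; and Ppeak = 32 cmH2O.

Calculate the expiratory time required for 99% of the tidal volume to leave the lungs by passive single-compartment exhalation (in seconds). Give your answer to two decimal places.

8.60

Vt = flow × Ti = 0.75 L/s × 0.59 s × 1000 mL/L = 442.5 mL.
R = (PIP − Pplat)/V̇ = (32 − 13) / 0.75 = 19.0/0.75 = 25.333 cmH2O·s/L.
C = Vt/(Pplat − PEEP) = 442.5 / (13 − 7) = 442.5/6.0 = 73.75 mL/cmH2O.
τ = R × C = 25.333 × 0.07375 L/cmH2O = 1.868 s.
t = −τ·ln(1 − 0.99) = −1.868·ln(0.01) = 8.602 s.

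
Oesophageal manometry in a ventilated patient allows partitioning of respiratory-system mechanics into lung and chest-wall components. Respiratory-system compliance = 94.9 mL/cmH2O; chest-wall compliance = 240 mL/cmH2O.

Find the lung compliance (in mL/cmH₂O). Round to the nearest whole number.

157

1/CL = 1/Crs − 1/Ccw.
1/CL = 1/94.9 − 1/240 = 0.006371.
CL = 156.96 mL/cmH2O.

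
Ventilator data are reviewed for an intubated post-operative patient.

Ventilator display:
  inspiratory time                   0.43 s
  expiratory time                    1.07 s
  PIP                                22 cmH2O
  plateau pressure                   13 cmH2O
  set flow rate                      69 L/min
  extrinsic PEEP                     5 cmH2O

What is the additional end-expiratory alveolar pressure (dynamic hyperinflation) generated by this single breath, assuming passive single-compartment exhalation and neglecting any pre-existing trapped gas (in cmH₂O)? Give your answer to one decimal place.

Flow: 69 L/min ÷ 60 = 1.15 L/s.
Vt = flow × Ti = 1.15 L/s × 0.43 s × 1000 mL/L = 494.5 mL.
R = (PIP − Pplat)/V̇ = (22 − 13) / 1.15 = 9.0/1.15 = 7.826 cmH2O·s/L.
C = Vt/(Pplat − PEEP) = 494.5 / (13 − 5) = 494.5/8.0 = 61.813 mL/cmH2O.
τ = R × C = 7.826 × 0.06181 L/cmH2O = 0.4837 s.
Fraction remaining = e^(−Te/τ) = e^(−1.07/0.4837) = 0.1095; trapped volume = 494.5 × 0.1095 = 54.148 mL.
Additional alveolar pressure from trapping ≈ V_trapped / C = 54.148 / 61.813 = 0.876 cmH2O.

0.9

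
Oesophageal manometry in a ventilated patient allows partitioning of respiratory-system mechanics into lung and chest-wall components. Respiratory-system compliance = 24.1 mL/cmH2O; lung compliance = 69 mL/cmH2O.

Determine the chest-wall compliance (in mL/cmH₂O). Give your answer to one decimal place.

37.0

1/Ccw = 1/Crs − 1/CL.
1/Ccw = 1/24.1 − 1/69 = 0.027.
Ccw = 37.037 mL/cmH2O.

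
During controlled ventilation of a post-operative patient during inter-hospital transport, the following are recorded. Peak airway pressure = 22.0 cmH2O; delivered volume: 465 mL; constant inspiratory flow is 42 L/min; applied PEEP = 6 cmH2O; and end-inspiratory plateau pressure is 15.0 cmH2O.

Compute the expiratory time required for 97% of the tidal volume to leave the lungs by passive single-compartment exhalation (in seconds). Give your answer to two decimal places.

Flow: 42 L/min ÷ 60 = 0.7 L/s.
R = (PIP − Pplat)/V̇ = (22.0 − 15.0) / 0.7 = 7.0/0.7 = 10.0 cmH2O·s/L.
C = Vt/(Pplat − PEEP) = 465.0 / (15.0 − 6) = 465.0/9.0 = 51.667 mL/cmH2O.
τ = R × C = 10.0 × 0.05167 L/cmH2O = 0.5167 s.
t = −τ·ln(1 − 0.97) = −0.5167·ln(0.03) = 1.812 s.

1.81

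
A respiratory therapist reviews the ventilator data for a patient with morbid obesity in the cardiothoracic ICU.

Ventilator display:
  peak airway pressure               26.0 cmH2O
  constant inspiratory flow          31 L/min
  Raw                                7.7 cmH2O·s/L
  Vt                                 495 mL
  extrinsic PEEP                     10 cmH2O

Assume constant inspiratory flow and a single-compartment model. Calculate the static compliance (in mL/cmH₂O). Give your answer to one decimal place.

41.2

Flow: 31 L/min ÷ 60 = 0.5167 L/s.
Equation of motion (constant flow): PIP = Vt/C + R·V̇ + PEEP.
Vt/C = PIP − R·V̇ − PEEP = 26.0 − 7.7×0.5167 − 10 = 26.0 − 3.979 − 10 = 12.021 cmH2O.
C = Vt / 12.021 = 495 / 12.021 = 41.178 mL/cmH2O.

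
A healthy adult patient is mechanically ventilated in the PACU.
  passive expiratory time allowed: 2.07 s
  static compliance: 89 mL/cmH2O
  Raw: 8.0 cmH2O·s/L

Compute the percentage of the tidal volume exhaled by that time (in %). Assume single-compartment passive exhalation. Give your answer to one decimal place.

τ = R × C = 8.0 × 89 mL/cmH2O = 8.0 × 0.089 L/cmH2O = 0.712 s.
Passive exhalation: V(t)/V₀ = e^(−t/τ) = e^(−2.07/0.712) = 0.05462.
Fraction exhaled = 1 − 0.05462 = 0.9454 → 94.54%.

94.5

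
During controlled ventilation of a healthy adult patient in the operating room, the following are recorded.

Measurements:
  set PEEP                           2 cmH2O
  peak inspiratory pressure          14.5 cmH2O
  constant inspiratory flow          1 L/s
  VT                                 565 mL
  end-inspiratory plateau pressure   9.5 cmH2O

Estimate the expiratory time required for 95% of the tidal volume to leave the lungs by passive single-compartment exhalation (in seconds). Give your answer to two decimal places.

R = (PIP − Pplat)/V̇ = (14.5 − 9.5) / 1 = 5.0/1 = 5.0 cmH2O·s/L.
C = Vt/(Pplat − PEEP) = 565.0 / (9.5 − 2) = 565.0/7.5 = 75.333 mL/cmH2O.
τ = R × C = 5.0 × 0.07533 L/cmH2O = 0.3767 s.
t = −τ·ln(1 − 0.95) = −0.3767·ln(0.05) = 1.128 s.

1.13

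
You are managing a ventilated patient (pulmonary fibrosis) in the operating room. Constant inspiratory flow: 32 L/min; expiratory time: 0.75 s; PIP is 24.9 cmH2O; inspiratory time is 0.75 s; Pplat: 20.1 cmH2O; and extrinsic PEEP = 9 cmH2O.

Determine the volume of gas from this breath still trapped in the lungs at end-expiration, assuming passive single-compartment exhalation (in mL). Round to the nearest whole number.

40

Flow: 32 L/min ÷ 60 = 0.5333 L/s.
Vt = flow × Ti = 0.5333 L/s × 0.75 s × 1000 mL/L = 399.98 mL.
R = (PIP − Pplat)/V̇ = (24.9 − 20.1) / 0.5333 = 4.8/0.5333 = 9.001 cmH2O·s/L.
C = Vt/(Pplat − PEEP) = 399.98 / (20.1 − 9) = 399.98/11.1 = 36.034 mL/cmH2O.
τ = R × C = 9.001 × 0.03603 L/cmH2O = 0.3243 s.
Fraction remaining = e^(−Te/τ) = e^(−0.75/0.3243) = 0.099.
Trapped volume = 399.98 × 0.099 = 39.598 mL.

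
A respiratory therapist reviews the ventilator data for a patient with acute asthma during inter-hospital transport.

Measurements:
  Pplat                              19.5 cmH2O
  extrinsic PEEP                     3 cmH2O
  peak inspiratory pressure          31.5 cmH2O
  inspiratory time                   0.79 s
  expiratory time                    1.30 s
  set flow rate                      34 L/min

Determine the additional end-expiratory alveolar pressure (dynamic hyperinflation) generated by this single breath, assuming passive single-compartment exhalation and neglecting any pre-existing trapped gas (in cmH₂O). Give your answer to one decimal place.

1.7

Flow: 34 L/min ÷ 60 = 0.5667 L/s.
Vt = flow × Ti = 0.5667 L/s × 0.79 s × 1000 mL/L = 447.69 mL.
R = (PIP − Pplat)/V̇ = (31.5 − 19.5) / 0.5667 = 12.0/0.5667 = 21.175 cmH2O·s/L.
C = Vt/(Pplat − PEEP) = 447.69 / (19.5 − 3) = 447.69/16.5 = 27.133 mL/cmH2O.
τ = R × C = 21.175 × 0.02713 L/cmH2O = 0.5745 s.
Fraction remaining = e^(−Te/τ) = e^(−1.30/0.5745) = 0.1041; trapped volume = 447.69 × 0.1041 = 46.605 mL.
Additional alveolar pressure from trapping ≈ V_trapped / C = 46.605 / 27.133 = 1.718 cmH2O.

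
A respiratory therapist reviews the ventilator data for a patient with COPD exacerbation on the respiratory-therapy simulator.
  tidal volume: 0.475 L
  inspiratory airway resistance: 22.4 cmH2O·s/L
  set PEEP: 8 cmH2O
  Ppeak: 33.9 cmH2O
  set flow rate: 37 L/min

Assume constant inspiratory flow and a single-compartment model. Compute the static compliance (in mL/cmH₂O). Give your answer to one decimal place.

39.3

Flow: 37 L/min ÷ 60 = 0.6167 L/s.
Equation of motion (constant flow): PIP = Vt/C + R·V̇ + PEEP.
Vt/C = PIP − R·V̇ − PEEP = 33.9 − 22.4×0.6167 − 8 = 33.9 − 13.814 − 8 = 12.086 cmH2O.
C = Vt / 12.086 = 475 / 12.086 = 39.302 mL/cmH2O.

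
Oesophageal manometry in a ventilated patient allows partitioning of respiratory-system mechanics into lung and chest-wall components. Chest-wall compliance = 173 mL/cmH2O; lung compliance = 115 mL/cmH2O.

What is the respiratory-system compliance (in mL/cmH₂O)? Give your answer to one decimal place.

Lung and chest wall are elastances in series: 1/Crs = 1/CL + 1/Ccw.
1/Crs = 1/115 + 1/173 = 0.01448.
Crs = 69.061 mL/cmH2O.

69.1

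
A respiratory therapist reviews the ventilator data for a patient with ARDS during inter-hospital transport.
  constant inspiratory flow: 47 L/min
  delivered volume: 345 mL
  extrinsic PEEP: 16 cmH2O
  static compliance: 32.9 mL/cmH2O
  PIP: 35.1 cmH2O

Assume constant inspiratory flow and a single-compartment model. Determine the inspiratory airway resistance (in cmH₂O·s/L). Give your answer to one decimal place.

11.0

Flow: 47 L/min ÷ 60 = 0.7833 L/s.
Equation of motion (constant flow): PIP = Vt/C + R·V̇ + PEEP.
R·V̇ = PIP − Vt/C − PEEP = 35.1 − 345/32.9 − 16 = 35.1 − 10.486 − 16 = 8.614 cmH2O.
R = 8.614 / 0.7833 = 10.997 cmH2O·s/L.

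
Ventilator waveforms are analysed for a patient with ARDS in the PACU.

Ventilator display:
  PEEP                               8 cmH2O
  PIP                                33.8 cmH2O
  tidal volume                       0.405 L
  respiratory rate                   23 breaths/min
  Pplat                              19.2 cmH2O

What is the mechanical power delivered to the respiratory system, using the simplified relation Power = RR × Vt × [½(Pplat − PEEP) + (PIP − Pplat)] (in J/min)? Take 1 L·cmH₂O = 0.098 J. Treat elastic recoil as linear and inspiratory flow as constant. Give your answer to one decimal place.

Per-breath work = Vt × [½(Pplat−PEEP) + (PIP−Pplat)] = 0.405 × [0.5×11.2 + 14.6] = 0.405 × 20.2 = 8.181 L·cmH2O.
Power = 23 × 8.181 = 188.16 L·cmH2O/min.
× 0.098 J/(L·cmH2O) → 18.44 J/min.

18.4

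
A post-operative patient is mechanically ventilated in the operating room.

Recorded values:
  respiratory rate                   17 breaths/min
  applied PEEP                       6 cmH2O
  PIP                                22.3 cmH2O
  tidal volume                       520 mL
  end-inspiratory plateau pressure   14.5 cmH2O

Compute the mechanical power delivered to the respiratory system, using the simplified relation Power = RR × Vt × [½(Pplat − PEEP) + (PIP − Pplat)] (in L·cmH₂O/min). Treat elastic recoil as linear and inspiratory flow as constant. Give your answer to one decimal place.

Per-breath work = Vt × [½(Pplat−PEEP) + (PIP−Pplat)] = 0.520 × [0.5×8.5 + 7.8] = 0.520 × 12.05 = 6.266 L·cmH2O.
Power = 17 × 6.266 = 106.52 L·cmH2O/min.

106.5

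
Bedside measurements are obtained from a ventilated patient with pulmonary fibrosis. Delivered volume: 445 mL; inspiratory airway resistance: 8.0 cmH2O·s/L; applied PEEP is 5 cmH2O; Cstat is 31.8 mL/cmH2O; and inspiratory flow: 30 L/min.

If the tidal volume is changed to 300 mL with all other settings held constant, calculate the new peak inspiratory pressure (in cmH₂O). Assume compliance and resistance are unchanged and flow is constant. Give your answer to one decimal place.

Flow: 30 L/min ÷ 60 = 0.5 L/s.
PIP = Vt/C + R·V̇ + PEEP (constant-flow equation of motion).
Only the elastic term changes: ΔPIP = ΔVt / C = (300 − 445) / 31.8 = -4.56 cmH2O.
Original PIP = 445/31.8 + 8.0×0.5 + 5 = 22.994 cmH2O; new PIP = 22.994 + (-4.56) = 18.434 cmH2O.

18.4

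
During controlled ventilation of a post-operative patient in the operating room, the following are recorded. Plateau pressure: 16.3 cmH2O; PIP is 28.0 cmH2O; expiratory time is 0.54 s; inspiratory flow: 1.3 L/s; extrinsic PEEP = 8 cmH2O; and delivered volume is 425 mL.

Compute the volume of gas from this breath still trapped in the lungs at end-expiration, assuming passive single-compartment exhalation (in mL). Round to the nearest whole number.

R = (PIP − Pplat)/V̇ = (28.0 − 16.3) / 1.3 = 11.7/1.3 = 9.0 cmH2O·s/L.
C = Vt/(Pplat − PEEP) = 425.0 / (16.3 − 8) = 425.0/8.3 = 51.205 mL/cmH2O.
τ = R × C = 9.0 × 0.05121 L/cmH2O = 0.4609 s.
Fraction remaining = e^(−Te/τ) = e^(−0.54/0.4609) = 0.3099.
Trapped volume = 425.0 × 0.3099 = 131.71 mL.

132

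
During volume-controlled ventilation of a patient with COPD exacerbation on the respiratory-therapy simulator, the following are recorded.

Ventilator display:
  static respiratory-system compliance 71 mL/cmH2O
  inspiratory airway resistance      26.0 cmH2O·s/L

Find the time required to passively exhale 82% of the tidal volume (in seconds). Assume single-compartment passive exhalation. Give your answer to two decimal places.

τ = R × C = 26.0 × 71 mL/cmH2O = 26.0 × 0.071 L/cmH2O = 1.846 s.
Exhaled fraction f = 1 − e^(−t/τ) → t = −τ·ln(1 − f) = −1.846·ln(0.18) = 3.166 s.

3.17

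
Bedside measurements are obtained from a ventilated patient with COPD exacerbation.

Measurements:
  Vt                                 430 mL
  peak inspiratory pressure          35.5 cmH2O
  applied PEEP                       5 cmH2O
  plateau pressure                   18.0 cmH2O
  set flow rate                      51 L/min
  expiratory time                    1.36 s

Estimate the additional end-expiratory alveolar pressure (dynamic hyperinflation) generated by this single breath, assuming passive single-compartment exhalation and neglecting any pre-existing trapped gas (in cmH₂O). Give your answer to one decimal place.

1.8

Flow: 51 L/min ÷ 60 = 0.85 L/s.
R = (PIP − Pplat)/V̇ = (35.5 − 18.0) / 0.85 = 17.5/0.85 = 20.588 cmH2O·s/L.
C = Vt/(Pplat − PEEP) = 430.0 / (18.0 − 5) = 430.0/13.0 = 33.077 mL/cmH2O.
τ = R × C = 20.588 × 0.03308 L/cmH2O = 0.6811 s.
Fraction remaining = e^(−Te/τ) = e^(−1.36/0.6811) = 0.1358; trapped volume = 430.0 × 0.1358 = 58.394 mL.
Additional alveolar pressure from trapping ≈ V_trapped / C = 58.394 / 33.077 = 1.765 cmH2O.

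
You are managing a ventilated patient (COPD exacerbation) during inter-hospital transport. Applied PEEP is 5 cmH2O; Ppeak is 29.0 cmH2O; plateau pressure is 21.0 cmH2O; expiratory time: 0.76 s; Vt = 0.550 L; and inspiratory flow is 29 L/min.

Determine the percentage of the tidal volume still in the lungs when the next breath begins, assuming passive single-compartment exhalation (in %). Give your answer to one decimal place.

Flow: 29 L/min ÷ 60 = 0.4833 L/s.
R = (PIP − Pplat)/V̇ = (29.0 − 21.0) / 0.4833 = 8.0/0.4833 = 16.553 cmH2O·s/L.
C = Vt/(Pplat − PEEP) = 550.0 / (21.0 − 5) = 550.0/16.0 = 34.375 mL/cmH2O.
τ = R × C = 16.553 × 0.03438 L/cmH2O = 0.5691 s.
Fraction remaining at end-expiration = e^(−Te/τ) = e^(−0.76/0.5691) = 0.263 → 26.3%.

26.3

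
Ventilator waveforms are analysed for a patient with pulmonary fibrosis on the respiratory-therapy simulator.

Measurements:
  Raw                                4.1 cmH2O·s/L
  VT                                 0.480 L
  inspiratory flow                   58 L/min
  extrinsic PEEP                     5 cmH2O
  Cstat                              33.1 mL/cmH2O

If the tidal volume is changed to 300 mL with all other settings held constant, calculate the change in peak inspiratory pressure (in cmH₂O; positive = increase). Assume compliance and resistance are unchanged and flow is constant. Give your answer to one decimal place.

-5.4

PIP = Vt/C + R·V̇ + PEEP (constant-flow equation of motion).
Only the elastic term changes: ΔPIP = ΔVt / C = (300 − 480) / 33.1 = -5.438 cmH2O.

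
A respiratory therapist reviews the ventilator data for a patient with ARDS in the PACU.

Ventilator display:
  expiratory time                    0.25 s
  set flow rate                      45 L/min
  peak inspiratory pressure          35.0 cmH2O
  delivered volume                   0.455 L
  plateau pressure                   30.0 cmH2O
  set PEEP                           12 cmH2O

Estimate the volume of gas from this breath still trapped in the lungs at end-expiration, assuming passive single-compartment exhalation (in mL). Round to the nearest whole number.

103

Flow: 45 L/min ÷ 60 = 0.75 L/s.
R = (PIP − Pplat)/V̇ = (35.0 − 30.0) / 0.75 = 5.0/0.75 = 6.667 cmH2O·s/L.
C = Vt/(Pplat − PEEP) = 455.0 / (30.0 − 12) = 455.0/18.0 = 25.278 mL/cmH2O.
τ = R × C = 6.667 × 0.02528 L/cmH2O = 0.1685 s.
Fraction remaining = e^(−Te/τ) = e^(−0.25/0.1685) = 0.2268.
Trapped volume = 455.0 × 0.2268 = 103.19 mL.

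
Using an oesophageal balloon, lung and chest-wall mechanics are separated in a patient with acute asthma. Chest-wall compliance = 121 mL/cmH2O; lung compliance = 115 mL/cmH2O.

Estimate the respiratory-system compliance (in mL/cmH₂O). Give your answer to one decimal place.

59.0

Lung and chest wall are elastances in series: 1/Crs = 1/CL + 1/Ccw.
1/Crs = 1/115 + 1/121 = 0.01696.
Crs = 58.962 mL/cmH2O.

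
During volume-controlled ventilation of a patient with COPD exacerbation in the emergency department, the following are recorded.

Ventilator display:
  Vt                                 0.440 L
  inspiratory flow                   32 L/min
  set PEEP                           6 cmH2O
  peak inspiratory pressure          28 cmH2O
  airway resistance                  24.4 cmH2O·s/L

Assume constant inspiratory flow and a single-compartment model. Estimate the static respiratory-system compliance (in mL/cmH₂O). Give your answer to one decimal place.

Flow: 32 L/min ÷ 60 = 0.5333 L/s.
Equation of motion (constant flow): PIP = Vt/C + R·V̇ + PEEP.
Vt/C = PIP − R·V̇ − PEEP = 28 − 24.4×0.5333 − 6 = 28 − 13.013 − 6 = 8.987 cmH2O.
C = Vt / 8.987 = 440 / 8.987 = 48.96 mL/cmH2O.

49.0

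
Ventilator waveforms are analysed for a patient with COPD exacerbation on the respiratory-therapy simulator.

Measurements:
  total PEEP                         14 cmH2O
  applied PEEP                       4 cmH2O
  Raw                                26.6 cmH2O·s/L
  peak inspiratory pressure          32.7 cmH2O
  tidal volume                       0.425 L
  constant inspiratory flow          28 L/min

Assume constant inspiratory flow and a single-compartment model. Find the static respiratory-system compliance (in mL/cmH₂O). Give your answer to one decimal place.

Flow: 28 L/min ÷ 60 = 0.4667 L/s.
Total PEEP = 14 cmH2O (set 4 + intrinsic 10); this is the baseline alveolar pressure.
Equation of motion (constant flow): PIP = Vt/C + R·V̇ + PEEP.
Vt/C = PIP − R·V̇ − PEEP = 32.7 − 26.6×0.4667 − 14 = 32.7 − 12.414 − 14 = 6.286 cmH2O.
C = Vt / 6.286 = 425 / 6.286 = 67.611 mL/cmH2O.

67.6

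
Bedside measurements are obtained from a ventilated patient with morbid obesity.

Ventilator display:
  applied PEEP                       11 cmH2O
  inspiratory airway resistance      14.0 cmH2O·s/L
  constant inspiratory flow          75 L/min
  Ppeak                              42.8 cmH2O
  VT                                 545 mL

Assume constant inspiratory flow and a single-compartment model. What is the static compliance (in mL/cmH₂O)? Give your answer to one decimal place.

38.1

Flow: 75 L/min ÷ 60 = 1.25 L/s.
Equation of motion (constant flow): PIP = Vt/C + R·V̇ + PEEP.
Vt/C = PIP − R·V̇ − PEEP = 42.8 − 14.0×1.25 − 11 = 42.8 − 17.5 − 11 = 14.3 cmH2O.
C = Vt / 14.3 = 545 / 14.3 = 38.112 mL/cmH2O.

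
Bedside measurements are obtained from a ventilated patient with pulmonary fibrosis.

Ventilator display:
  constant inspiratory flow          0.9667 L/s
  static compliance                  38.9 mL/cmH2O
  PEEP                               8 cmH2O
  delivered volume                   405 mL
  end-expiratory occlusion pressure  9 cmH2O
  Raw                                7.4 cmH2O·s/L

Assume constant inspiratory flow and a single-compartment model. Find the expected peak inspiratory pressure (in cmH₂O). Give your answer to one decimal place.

Total PEEP = 9 cmH2O (set 8 + intrinsic 1); this is the baseline alveolar pressure.
Equation of motion (constant flow): PIP = Vt/C + R·V̇ + PEEP.
PIP = 405/38.9 + 7.4×0.9667 + 9 = 10.411 + 7.154 + 9 = 26.565 cmH2O.

26.6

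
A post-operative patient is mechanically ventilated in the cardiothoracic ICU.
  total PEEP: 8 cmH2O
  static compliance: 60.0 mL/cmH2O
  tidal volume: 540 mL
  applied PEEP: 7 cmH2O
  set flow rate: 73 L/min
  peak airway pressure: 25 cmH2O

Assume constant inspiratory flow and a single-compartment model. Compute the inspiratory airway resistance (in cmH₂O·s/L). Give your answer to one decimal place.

Flow: 73 L/min ÷ 60 = 1.2167 L/s.
Total PEEP = 8 cmH2O (set 7 + intrinsic 1); this is the baseline alveolar pressure.
Equation of motion (constant flow): PIP = Vt/C + R·V̇ + PEEP.
R·V̇ = PIP − Vt/C − PEEP = 25 − 540/60.0 − 8 = 25 − 9.0 − 8 = 8.0 cmH2O.
R = 8.0 / 1.2167 = 6.575 cmH2O·s/L.

6.6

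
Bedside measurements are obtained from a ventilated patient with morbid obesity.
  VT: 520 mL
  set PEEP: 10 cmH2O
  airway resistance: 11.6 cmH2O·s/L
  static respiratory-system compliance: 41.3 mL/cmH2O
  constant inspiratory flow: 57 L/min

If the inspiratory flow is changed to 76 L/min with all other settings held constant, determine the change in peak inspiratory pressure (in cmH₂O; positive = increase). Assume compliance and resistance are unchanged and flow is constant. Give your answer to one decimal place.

3.7

Flow: 57 L/min ÷ 60 = 0.95 L/s.
New flow: 76 L/min ÷ 60 = 1.2667 L/s.
PIP = Vt/C + R·V̇ + PEEP (constant-flow equation of motion).
Only the resistive term changes: ΔPIP = R × ΔV̇ = 11.6 × (1.2667 − 0.95) = 11.6 × 0.3167 = 3.674 cmH2O.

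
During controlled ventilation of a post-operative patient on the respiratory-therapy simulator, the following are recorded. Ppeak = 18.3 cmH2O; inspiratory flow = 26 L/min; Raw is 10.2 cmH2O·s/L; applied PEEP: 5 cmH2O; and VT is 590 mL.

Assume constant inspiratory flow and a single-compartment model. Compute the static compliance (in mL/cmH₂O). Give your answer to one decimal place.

66.4

Flow: 26 L/min ÷ 60 = 0.4333 L/s.
Equation of motion (constant flow): PIP = Vt/C + R·V̇ + PEEP.
Vt/C = PIP − R·V̇ − PEEP = 18.3 − 10.2×0.4333 − 5 = 18.3 − 4.42 − 5 = 8.88 cmH2O.
C = Vt / 8.88 = 590 / 8.88 = 66.441 mL/cmH2O.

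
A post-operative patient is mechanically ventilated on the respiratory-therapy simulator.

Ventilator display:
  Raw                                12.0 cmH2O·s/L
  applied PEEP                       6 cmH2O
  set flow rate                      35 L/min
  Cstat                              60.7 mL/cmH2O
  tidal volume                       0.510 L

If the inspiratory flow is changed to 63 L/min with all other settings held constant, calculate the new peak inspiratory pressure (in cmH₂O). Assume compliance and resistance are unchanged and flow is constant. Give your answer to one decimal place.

27.0

Flow: 35 L/min ÷ 60 = 0.5833 L/s.
New flow: 63 L/min ÷ 60 = 1.05 L/s.
PIP = Vt/C + R·V̇ + PEEP (constant-flow equation of motion).
Only the resistive term changes: ΔPIP = R × ΔV̇ = 12.0 × (1.05 − 0.5833) = 12.0 × 0.4667 = 5.6 cmH2O.
Original PIP = 510/60.7 + 12.0×0.5833 + 6 = 21.402 cmH2O; new PIP = 21.402 + (5.6) = 27.002 cmH2O.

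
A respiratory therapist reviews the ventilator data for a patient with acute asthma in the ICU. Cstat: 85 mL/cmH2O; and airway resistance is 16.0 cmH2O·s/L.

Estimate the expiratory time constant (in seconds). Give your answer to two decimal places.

τ = R × C = 16.0 × 85 mL/cmH2O = 16.0 × 0.085 L/cmH2O = 1.36 s.

1.36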